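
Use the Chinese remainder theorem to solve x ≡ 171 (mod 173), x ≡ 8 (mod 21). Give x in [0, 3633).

344

Write x = 171 + 173·k. Then 173·k ≡ 8 − 171 ≡ 5 (mod 21).
Need 173⁻¹ mod 21. Extended Euclid on (21, 5):
21 = 4×5 + 1
5 = 5×1 + 0
Back-substitute:
1 = 21 − 4·5
173⁻¹ ≡ 17 (mod 21), so k ≡ 17·5 ≡ 1 (mod 21).
x = 171 + 173·1 = 344.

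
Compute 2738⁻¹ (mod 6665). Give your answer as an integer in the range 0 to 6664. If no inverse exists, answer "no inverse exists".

gcd(6665, 2738) by repeated division:
6665 = 2×2738 + 1189
2738 = 2×1189 + 360
1189 = 3×360 + 109
360 = 3×109 + 33
109 = 3×33 + 10
33 = 3×10 + 3
10 = 3×3 + 1
3 = 3×1 + 0
The gcd is 1. Working backward:
1 = 10 − 3·3
1 = −3·33 + 10·10
1 = 10·109 − 33·33
1 = −33·360 + 109·109
1 = 109·1189 − 360·360
1 = −360·2738 + 829·1189
1 = 829·6665 − 2018·2738
Thus 2738·(-2018) ≡ 1 (mod 6665); reducing, -2018 mod 6665 = 4647.

4647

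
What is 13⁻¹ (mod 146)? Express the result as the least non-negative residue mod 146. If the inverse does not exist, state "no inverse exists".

45

Run Euclid on (146, 13):
146 = 11*13 + 3
13 = 4*3 + 1
3 = 3*1 + 0
Since gcd(13, 146) = 1, back-substitute to write 1 as a combination:
1 = 13 − 4·3
1 = −4·146 + 45·13
So 13·45 ≡ 1 (mod 146).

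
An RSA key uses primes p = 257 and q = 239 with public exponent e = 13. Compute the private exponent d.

φ(n) = (p−1)(q−1) = 256·238 = 60928.
Need d with 13·d ≡ 1 (mod 60928). Apply the extended Euclidean algorithm:
60928 = 4686·13 + 10
13 = 1·10 + 3
10 = 3·3 + 1
3 = 3·1 + 0
Back-substitute:
1 = 10 − 3·3
1 = −3·13 + 4·10
1 = 4·60928 − 18747·13
So 13·(-18747) ≡ 1 (mod 60928), hence d ≡ -18747 ≡ 42181 (mod 60928).

42181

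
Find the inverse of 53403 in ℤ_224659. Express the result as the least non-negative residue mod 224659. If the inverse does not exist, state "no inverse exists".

171560

Extended Euclidean algorithm:
224659 = 4*53403 + 11047
53403 = 4*11047 + 9215
11047 = 1*9215 + 1832
9215 = 5*1832 + 55
1832 = 33*55 + 17
55 = 3*17 + 4
17 = 4*4 + 1
4 = 4*1 + 0
Since gcd(53403, 224659) = 1, back-substitute to write 1 as a combination:
1 = 17 − 4·4
1 = −4·55 + 13·17
1 = 13·1832 − 433·55
1 = −433·9215 + 2178·1832
1 = 2178·11047 − 2611·9215
1 = −2611·53403 + 12622·11047
1 = 12622·224659 − 53099·53403
Hence 53403⁻¹ ≡ -53099 ≡ 171560 (mod 224659).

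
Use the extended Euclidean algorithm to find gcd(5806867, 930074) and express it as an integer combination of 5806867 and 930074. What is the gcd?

Euclidean algorithm:
5806867 = 6×930074 + 226423
930074 = 4×226423 + 24382
226423 = 9×24382 + 6985
24382 = 3×6985 + 3427
6985 = 2×3427 + 131
3427 = 26×131 + 21
131 = 6×21 + 5
21 = 4×5 + 1
5 = 5×1 + 0
gcd(5806867, 930074) = 1.
Express as a combination:
1 = 21 − 4·5
1 = −4·131 + 25·21
1 = 25·3427 − 654·131
1 = −654·6985 + 1333·3427
1 = 1333·24382 − 4653·6985
1 = −4653·226423 + 43210·24382
1 = 43210·930074 − 177493·226423
1 = −177493·5806867 + 1108168·930074
So 1 = (-177493)·5806867 + (1108168)·930074.

1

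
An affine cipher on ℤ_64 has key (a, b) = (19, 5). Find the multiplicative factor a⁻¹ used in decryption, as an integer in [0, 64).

Run Euclid on (64, 19):
64 = 3×19 + 7
19 = 2×7 + 5
7 = 1×5 + 2
5 = 2×2 + 1
2 = 2×1 + 0
The gcd is 1. Working backward:
1 = 5 − 2·2
1 = −2·7 + 3·5
1 = 3·19 − 8·7
1 = −8·64 + 27·19
So 19·27 ≡ 1 (mod 64).

27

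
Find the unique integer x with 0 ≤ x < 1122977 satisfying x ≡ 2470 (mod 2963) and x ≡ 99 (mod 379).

918037

Write x = 2470 + 2963·k. Then 2963·k ≡ 99 − 2470 ≡ 282 (mod 379).
Need 2963⁻¹ mod 379. Extended Euclid on (379, 310):
379 = 1*310 + 69
310 = 4*69 + 34
69 = 2*34 + 1
34 = 34*1 + 0
Back-substitute:
1 = 69 − 2·34
1 = −2·310 + 9·69
1 = 9·379 − 11·310
2963⁻¹ ≡ 368 (mod 379), so k ≡ 368·282 ≡ 309 (mod 379).
x = 2470 + 2963·309 = 918037.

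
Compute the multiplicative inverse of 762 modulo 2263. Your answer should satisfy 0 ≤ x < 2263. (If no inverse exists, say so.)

Extended Euclidean algorithm:
2263 = 2·762 + 739
762 = 1·739 + 23
739 = 32·23 + 3
23 = 7·3 + 2
3 = 1·2 + 1
2 = 2·1 + 0
The gcd is 1. Working backward:
1 = 3 − 2
1 = −23 + 8·3
1 = 8·739 − 257·23
1 = −257·762 + 265·739
1 = 265·2263 − 787·762
Thus 762·(-787) ≡ 1 (mod 2263); reducing, -787 mod 2263 = 1476.

1476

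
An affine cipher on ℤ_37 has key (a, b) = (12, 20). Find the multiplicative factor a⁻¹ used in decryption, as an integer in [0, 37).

Run Euclid on (37, 12):
37 = 3×12 + 1
12 = 12×1 + 0
The gcd is 1. Working backward:
1 = 37 − 3·12
So 12·(-3) ≡ 1 (mod 37), and -3 ≡ 34 (mod 37).

34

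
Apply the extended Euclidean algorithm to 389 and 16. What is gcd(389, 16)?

1

Apply Euclid's algorithm to 389 and 16:
389 = 24·16 + 5
16 = 3·5 + 1
5 = 5·1 + 0
gcd(389, 16) = 1.
Working backward:
1 = 16 − 3·5
1 = −3·389 + 73·16
So 1 = (-3)·389 + (73)·16.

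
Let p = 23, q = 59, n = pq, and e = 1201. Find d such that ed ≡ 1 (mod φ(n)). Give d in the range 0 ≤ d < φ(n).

φ(n) = (p−1)(q−1) = 22·58 = 1276.
Need d with 1201·d ≡ 1 (mod 1276). Apply the extended Euclidean algorithm:
1276 = 1·1201 + 75
1201 = 16·75 + 1
75 = 75·1 + 0
Back-substitute:
1 = 1201 − 16·75
1 = −16·1276 + 17·1201
So 1201·17 ≡ 1 (mod 1276), hence d = 17.

17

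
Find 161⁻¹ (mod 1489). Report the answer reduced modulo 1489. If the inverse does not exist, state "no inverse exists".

Run Euclid on (1489, 161):
1489 = 9×161 + 40
161 = 4×40 + 1
40 = 40×1 + 0
Since gcd(161, 1489) = 1, back-substitute to write 1 as a combination:
1 = 161 − 4·40
1 = −4·1489 + 37·161
So 161·37 ≡ 1 (mod 1489).

37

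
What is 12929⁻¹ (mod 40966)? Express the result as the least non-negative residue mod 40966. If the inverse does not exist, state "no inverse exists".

Run Euclid on (40966, 12929):
40966 = 3×12929 + 2179
12929 = 5×2179 + 2034
2179 = 1×2034 + 145
2034 = 14×145 + 4
145 = 36×4 + 1
4 = 4×1 + 0
The gcd is 1. Working backward:
1 = 145 − 36·4
1 = −36·2034 + 505·145
1 = 505·2179 − 541·2034
1 = −541·12929 + 3210·2179
1 = 3210·40966 − 10171·12929
Hence 12929⁻¹ ≡ -10171 ≡ 30795 (mod 40966).

30795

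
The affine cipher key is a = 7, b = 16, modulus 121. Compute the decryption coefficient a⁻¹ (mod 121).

Extended Euclidean algorithm:
121 = 17·7 + 2
7 = 3·2 + 1
2 = 2·1 + 0
gcd = 1, so the inverse exists. Back-substitute:
1 = 7 − 3·2
1 = −3·121 + 52·7
So 7·52 ≡ 1 (mod 121).

52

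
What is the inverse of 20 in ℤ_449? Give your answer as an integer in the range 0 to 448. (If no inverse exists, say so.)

247

Run Euclid on (449, 20):
449 = 22*20 + 9
20 = 2*9 + 2
9 = 4*2 + 1
2 = 2*1 + 0
gcd = 1, so the inverse exists. Back-substitute:
1 = 9 − 4·2
1 = −4·20 + 9·9
1 = 9·449 − 202·20
Hence 20⁻¹ ≡ -202 ≡ 247 (mod 449).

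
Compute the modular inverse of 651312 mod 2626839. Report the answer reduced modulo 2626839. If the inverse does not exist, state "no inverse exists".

no inverse exists

Euclidean algorithm on 2626839, 651312:
2626839 = 4*651312 + 21591
651312 = 30*21591 + 3582
21591 = 6*3582 + 99
3582 = 36*99 + 18
99 = 5*18 + 9
18 = 2*9 + 0
Since gcd = 9 > 1, 651312 is not a unit mod 2626839.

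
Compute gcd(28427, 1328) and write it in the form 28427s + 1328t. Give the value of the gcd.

1

Repeated division:
28427 = 21*1328 + 539
1328 = 2*539 + 250
539 = 2*250 + 39
250 = 6*39 + 16
39 = 2*16 + 7
16 = 2*7 + 2
7 = 3*2 + 1
2 = 2*1 + 0
gcd(28427, 1328) = 1.
Working backward:
1 = 7 − 3·2
1 = −3·16 + 7·7
1 = 7·39 − 17·16
1 = −17·250 + 109·39
1 = 109·539 − 235·250
1 = −235·1328 + 579·539
1 = 579·28427 − 12394·1328
So 1 = (579)·28427 + (-12394)·1328.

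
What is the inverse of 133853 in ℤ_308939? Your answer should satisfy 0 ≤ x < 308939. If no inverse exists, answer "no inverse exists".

Extended Euclidean algorithm:
308939 = 2×133853 + 41233
133853 = 3×41233 + 10154
41233 = 4×10154 + 617
10154 = 16×617 + 282
617 = 2×282 + 53
282 = 5×53 + 17
53 = 3×17 + 2
17 = 8×2 + 1
2 = 2×1 + 0
The gcd is 1. Working backward:
1 = 17 − 8·2
1 = −8·53 + 25·17
1 = 25·282 − 133·53
1 = −133·617 + 291·282
1 = 291·10154 − 4789·617
1 = −4789·41233 + 19447·10154
1 = 19447·133853 − 63130·41233
1 = −63130·308939 + 145707·133853
So 133853·145707 ≡ 1 (mod 308939).

145707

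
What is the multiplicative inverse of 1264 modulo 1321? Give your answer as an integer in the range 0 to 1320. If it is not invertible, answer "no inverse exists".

Extended Euclidean algorithm:
1321 = 1·1264 + 57
1264 = 22·57 + 10
57 = 5·10 + 7
10 = 1·7 + 3
7 = 2·3 + 1
3 = 3·1 + 0
The gcd is 1. Working backward:
1 = 7 − 2·3
1 = −2·10 + 3·7
1 = 3·57 − 17·10
1 = −17·1264 + 377·57
1 = 377·1321 − 394·1264
So 1264·(-394) ≡ 1 (mod 1321), and -394 ≡ 927 (mod 1321).

927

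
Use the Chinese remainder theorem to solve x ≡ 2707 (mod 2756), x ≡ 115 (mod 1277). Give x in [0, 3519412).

2232311

Write x = 2707 + 2756·k. Then 2756·k ≡ 115 − 2707 ≡ 1239 (mod 1277).
Need 2756⁻¹ mod 1277. Extended Euclid on (1277, 202):
1277 = 6×202 + 65
202 = 3×65 + 7
65 = 9×7 + 2
7 = 3×2 + 1
2 = 2×1 + 0
Back-substitute:
1 = 7 − 3·2
1 = −3·65 + 28·7
1 = 28·202 − 87·65
1 = −87·1277 + 550·202
2756⁻¹ ≡ 550 (mod 1277), so k ≡ 550·1239 ≡ 809 (mod 1277).
x = 2707 + 2756·809 = 2232311.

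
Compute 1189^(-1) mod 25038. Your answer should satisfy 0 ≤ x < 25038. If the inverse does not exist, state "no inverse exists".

gcd(25038, 1189) by repeated division:
25038 = 21×1189 + 69
1189 = 17×69 + 16
69 = 4×16 + 5
16 = 3×5 + 1
5 = 5×1 + 0
Since gcd(1189, 25038) = 1, back-substitute to write 1 as a combination:
1 = 16 − 3·5
1 = −3·69 + 13·16
1 = 13·1189 − 224·69
1 = −224·25038 + 4717·1189
So 1189·4717 ≡ 1 (mod 25038).

4717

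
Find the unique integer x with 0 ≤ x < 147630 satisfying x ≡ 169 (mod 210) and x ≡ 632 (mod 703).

Write x = 169 + 210·k. Then 210·k ≡ 632 − 169 ≡ 463 (mod 703).
Need 210⁻¹ mod 703. Extended Euclid on (703, 210):
703 = 3*210 + 73
210 = 2*73 + 64
73 = 1*64 + 9
64 = 7*9 + 1
9 = 9*1 + 0
Back-substitute:
1 = 64 − 7·9
1 = −7·73 + 8·64
1 = 8·210 − 23·73
1 = −23·703 + 77·210
210⁻¹ ≡ 77 (mod 703), so k ≡ 77·463 ≡ 501 (mod 703).
x = 169 + 210·501 = 105379.

105379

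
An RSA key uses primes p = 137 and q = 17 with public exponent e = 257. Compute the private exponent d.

φ(n) = (p−1)(q−1) = 136·16 = 2176.
Need d with 257·d ≡ 1 (mod 2176). Apply the extended Euclidean algorithm:
2176 = 8×257 + 120
257 = 2×120 + 17
120 = 7×17 + 1
17 = 17×1 + 0
Back-substitute:
1 = 120 − 7·17
1 = −7·257 + 15·120
1 = 15·2176 − 127·257
So 257·(-127) ≡ 1 (mod 2176), hence d ≡ -127 ≡ 2049 (mod 2176).

2049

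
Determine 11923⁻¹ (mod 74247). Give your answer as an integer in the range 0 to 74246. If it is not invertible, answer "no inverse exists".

8743

Extended Euclidean algorithm:
74247 = 6·11923 + 2709
11923 = 4·2709 + 1087
2709 = 2·1087 + 535
1087 = 2·535 + 17
535 = 31·17 + 8
17 = 2·8 + 1
8 = 8·1 + 0
Since gcd(11923, 74247) = 1, back-substitute to write 1 as a combination:
1 = 17 − 2·8
1 = −2·535 + 63·17
1 = 63·1087 − 128·535
1 = −128·2709 + 319·1087
1 = 319·11923 − 1404·2709
1 = −1404·74247 + 8743·11923
So 11923·8743 ≡ 1 (mod 74247).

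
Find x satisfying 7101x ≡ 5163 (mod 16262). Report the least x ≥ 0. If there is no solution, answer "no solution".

13123

First find gcd(7101, 16262):
16262 = 2*7101 + 2060
7101 = 3*2060 + 921
2060 = 2*921 + 218
921 = 4*218 + 49
218 = 4*49 + 22
49 = 2*22 + 5
22 = 4*5 + 2
5 = 2*2 + 1
2 = 2*1 + 0
gcd = 1, so a unique solution mod 16262 exists.
Back-substitute for the Bézout coefficients:
1 = 5 − 2·2
1 = −2·22 + 9·5
1 = 9·49 − 20·22
1 = −20·218 + 89·49
1 = 89·921 − 376·218
1 = −376·2060 + 841·921
1 = 841·7101 − 2899·2060
1 = −2899·16262 + 6639·7101
So 7101·(6639) ≡ 1 (mod 16262), giving 7101⁻¹ ≡ 6639.
x ≡ 7101⁻¹·5163 ≡ 6639·5163 ≡ 13123 (mod 16262).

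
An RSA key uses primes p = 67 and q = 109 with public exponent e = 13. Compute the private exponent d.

1645

φ(n) = (p−1)(q−1) = 66·108 = 7128.
Need d with 13·d ≡ 1 (mod 7128). Apply the extended Euclidean algorithm:
7128 = 548·13 + 4
13 = 3·4 + 1
4 = 4·1 + 0
Back-substitute:
1 = 13 − 3·4
1 = −3·7128 + 1645·13
So 13·1645 ≡ 1 (mod 7128), hence d = 1645.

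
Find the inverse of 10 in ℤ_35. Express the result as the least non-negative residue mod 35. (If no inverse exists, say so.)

Euclidean algorithm on 35, 10:
35 = 3·10 + 5
10 = 2·5 + 0
gcd(10, 35) = 5 ≠ 1, so 10 has no multiplicative inverse modulo 35.

no inverse exists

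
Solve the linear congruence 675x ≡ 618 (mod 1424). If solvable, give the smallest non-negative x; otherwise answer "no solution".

First find gcd(675, 1424):
1424 = 2·675 + 74
675 = 9·74 + 9
74 = 8·9 + 2
9 = 4·2 + 1
2 = 2·1 + 0
gcd = 1, so a unique solution mod 1424 exists.
Back-substitute for the Bézout coefficients:
1 = 9 − 4·2
1 = −4·74 + 33·9
1 = 33·675 − 301·74
1 = −301·1424 + 635·675
So 675·(635) ≡ 1 (mod 1424), giving 675⁻¹ ≡ 635.
x ≡ 675⁻¹·618 ≡ 635·618 ≡ 830 (mod 1424).

830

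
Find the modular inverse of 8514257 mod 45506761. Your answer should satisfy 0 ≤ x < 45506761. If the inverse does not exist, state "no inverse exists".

4882572

Run Euclid on (45506761, 8514257):
45506761 = 5*8514257 + 2935476
8514257 = 2*2935476 + 2643305
2935476 = 1*2643305 + 292171
2643305 = 9*292171 + 13766
292171 = 21*13766 + 3085
13766 = 4*3085 + 1426
3085 = 2*1426 + 233
1426 = 6*233 + 28
233 = 8*28 + 9
28 = 3*9 + 1
9 = 9*1 + 0
The gcd is 1. Working backward:
1 = 28 − 3·9
1 = −3·233 + 25·28
1 = 25·1426 − 153·233
1 = −153·3085 + 331·1426
1 = 331·13766 − 1477·3085
1 = −1477·292171 + 31348·13766
1 = 31348·2643305 − 283609·292171
1 = −283609·2935476 + 314957·2643305
1 = 314957·8514257 − 913523·2935476
1 = −913523·45506761 + 4882572·8514257
So 8514257·4882572 ≡ 1 (mod 45506761).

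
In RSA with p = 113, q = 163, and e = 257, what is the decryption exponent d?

φ(n) = (p−1)(q−1) = 112·162 = 18144.
Need d with 257·d ≡ 1 (mod 18144). Apply the extended Euclidean algorithm:
18144 = 70·257 + 154
257 = 1·154 + 103
154 = 1·103 + 51
103 = 2·51 + 1
51 = 51·1 + 0
Back-substitute:
1 = 103 − 2·51
1 = −2·154 + 3·103
1 = 3·257 − 5·154
1 = −5·18144 + 353·257
So 257·353 ≡ 1 (mod 18144), hence d = 353.

353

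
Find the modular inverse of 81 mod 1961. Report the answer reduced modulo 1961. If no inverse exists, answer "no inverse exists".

Extended Euclidean algorithm:
1961 = 24·81 + 17
81 = 4·17 + 13
17 = 1·13 + 4
13 = 3·4 + 1
4 = 4·1 + 0
The gcd is 1. Working backward:
1 = 13 − 3·4
1 = −3·17 + 4·13
1 = 4·81 − 19·17
1 = −19·1961 + 460·81
So 81·460 ≡ 1 (mod 1961).

460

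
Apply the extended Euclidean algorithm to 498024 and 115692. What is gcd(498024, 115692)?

12

Apply Euclid's algorithm to 498024 and 115692:
498024 = 4*115692 + 35256
115692 = 3*35256 + 9924
35256 = 3*9924 + 5484
9924 = 1*5484 + 4440
5484 = 1*4440 + 1044
4440 = 4*1044 + 264
1044 = 3*264 + 252
264 = 1*252 + 12
252 = 21*12 + 0
gcd(498024, 115692) = 12.
Back-substituting:
12 = 264 − 252
12 = −1044 + 4·264
12 = 4·4440 − 17·1044
12 = −17·5484 + 21·4440
12 = 21·9924 − 38·5484
12 = −38·35256 + 135·9924
12 = 135·115692 − 443·35256
12 = −443·498024 + 1907·115692
So 12 = (-443)·498024 + (1907)·115692.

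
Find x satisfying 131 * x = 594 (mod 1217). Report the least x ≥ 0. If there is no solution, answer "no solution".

692

First find gcd(131, 1217):
1217 = 9×131 + 38
131 = 3×38 + 17
38 = 2×17 + 4
17 = 4×4 + 1
4 = 4×1 + 0
gcd = 1, so a unique solution mod 1217 exists.
Back-substitute for the Bézout coefficients:
1 = 17 − 4·4
1 = −4·38 + 9·17
1 = 9·131 − 31·38
1 = −31·1217 + 288·131
So 131·(288) ≡ 1 (mod 1217), giving 131⁻¹ ≡ 288.
x ≡ 131⁻¹·594 ≡ 288·594 ≡ 692 (mod 1217).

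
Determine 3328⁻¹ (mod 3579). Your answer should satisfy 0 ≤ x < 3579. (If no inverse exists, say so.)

1597

Extended Euclidean algorithm:
3579 = 1·3328 + 251
3328 = 13·251 + 65
251 = 3·65 + 56
65 = 1·56 + 9
56 = 6·9 + 2
9 = 4·2 + 1
2 = 2·1 + 0
gcd = 1, so the inverse exists. Back-substitute:
1 = 9 − 4·2
1 = −4·56 + 25·9
1 = 25·65 − 29·56
1 = −29·251 + 112·65
1 = 112·3328 − 1485·251
1 = −1485·3579 + 1597·3328
So 3328·1597 ≡ 1 (mod 3579).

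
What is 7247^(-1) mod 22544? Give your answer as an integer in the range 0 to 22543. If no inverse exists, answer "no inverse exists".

14655

gcd(22544, 7247) by repeated division:
22544 = 3·7247 + 803
7247 = 9·803 + 20
803 = 40·20 + 3
20 = 6·3 + 2
3 = 1·2 + 1
2 = 2·1 + 0
Since gcd(7247, 22544) = 1, back-substitute to write 1 as a combination:
1 = 3 − 2
1 = −20 + 7·3
1 = 7·803 − 281·20
1 = −281·7247 + 2536·803
1 = 2536·22544 − 7889·7247
Hence 7247⁻¹ ≡ -7889 ≡ 14655 (mod 22544).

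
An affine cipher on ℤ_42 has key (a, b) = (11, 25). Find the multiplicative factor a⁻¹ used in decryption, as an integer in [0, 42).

23

gcd(42, 11) by repeated division:
42 = 3×11 + 9
11 = 1×9 + 2
9 = 4×2 + 1
2 = 2×1 + 0
gcd = 1, so the inverse exists. Back-substitute:
1 = 9 − 4·2
1 = −4·11 + 5·9
1 = 5·42 − 19·11
Thus 11·(-19) ≡ 1 (mod 42); reducing, -19 mod 42 = 23.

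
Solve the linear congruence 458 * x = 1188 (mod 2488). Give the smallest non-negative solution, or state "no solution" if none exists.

First find gcd(458, 2488):
2488 = 5·458 + 198
458 = 2·198 + 62
198 = 3·62 + 12
62 = 5·12 + 2
12 = 6·2 + 0
gcd = 2 and 2 | 1188, so solutions exist. Divide through by 2: 229x ≡ 594 (mod 1244).
Now find 229⁻¹ mod 1244:
1244 = 5·229 + 99
229 = 2·99 + 31
99 = 3·31 + 6
31 = 5·6 + 1
6 = 6·1 + 0
Back-substitute:
1 = 31 − 5·6
1 = −5·99 + 16·31
1 = 16·229 − 37·99
1 = −37·1244 + 201·229
So 229⁻¹ ≡ 201 (mod 1244).
Then x ≡ 201·594 ≡ 1214 (mod 1244); the smallest non-negative solution is x = 1214.

1214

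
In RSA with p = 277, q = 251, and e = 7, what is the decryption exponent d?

φ(n) = (p−1)(q−1) = 276·250 = 69000.
Need d with 7·d ≡ 1 (mod 69000). Apply the extended Euclidean algorithm:
69000 = 9857*7 + 1
7 = 7*1 + 0
Back-substitute:
1 = 69000 − 9857·7
So 7·(-9857) ≡ 1 (mod 69000), hence d ≡ -9857 ≡ 59143 (mod 69000).

59143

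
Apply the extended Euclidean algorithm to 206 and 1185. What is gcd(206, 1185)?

Apply Euclid's algorithm to 1185 and 206:
1185 = 5·206 + 155
206 = 1·155 + 51
155 = 3·51 + 2
51 = 25·2 + 1
2 = 2·1 + 0
gcd(206, 1185) = 1.
Express as a combination:
1 = 51 − 25·2
1 = −25·155 + 76·51
1 = 76·206 − 101·155
1 = −101·1185 + 581·206
So 1 = (-101)·1185 + (581)·206.

1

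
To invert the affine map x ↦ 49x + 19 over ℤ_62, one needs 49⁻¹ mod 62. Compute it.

19

Extended Euclidean algorithm:
62 = 1*49 + 13
49 = 3*13 + 10
13 = 1*10 + 3
10 = 3*3 + 1
3 = 3*1 + 0
The gcd is 1. Working backward:
1 = 10 − 3·3
1 = −3·13 + 4·10
1 = 4·49 − 15·13
1 = −15·62 + 19·49
So 49·19 ≡ 1 (mod 62).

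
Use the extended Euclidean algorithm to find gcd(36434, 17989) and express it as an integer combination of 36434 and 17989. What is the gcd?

1

Apply Euclid's algorithm to 36434 and 17989:
36434 = 2×17989 + 456
17989 = 39×456 + 205
456 = 2×205 + 46
205 = 4×46 + 21
46 = 2×21 + 4
21 = 5×4 + 1
4 = 4×1 + 0
gcd(36434, 17989) = 1.
Working backward:
1 = 21 − 5·4
1 = −5·46 + 11·21
1 = 11·205 − 49·46
1 = −49·456 + 109·205
1 = 109·17989 − 4300·456
1 = −4300·36434 + 8709·17989
So 1 = (-4300)·36434 + (8709)·17989.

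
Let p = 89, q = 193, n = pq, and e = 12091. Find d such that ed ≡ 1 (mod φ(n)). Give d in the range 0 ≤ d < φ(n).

8179

φ(n) = (p−1)(q−1) = 88·192 = 16896.
Need d with 12091·d ≡ 1 (mod 16896). Apply the extended Euclidean algorithm:
16896 = 1*12091 + 4805
12091 = 2*4805 + 2481
4805 = 1*2481 + 2324
2481 = 1*2324 + 157
2324 = 14*157 + 126
157 = 1*126 + 31
126 = 4*31 + 2
31 = 15*2 + 1
2 = 2*1 + 0
Back-substitute:
1 = 31 − 15·2
1 = −15·126 + 61·31
1 = 61·157 − 76·126
1 = −76·2324 + 1125·157
1 = 1125·2481 − 1201·2324
1 = −1201·4805 + 2326·2481
1 = 2326·12091 − 5853·4805
1 = −5853·16896 + 8179·12091
So 12091·8179 ≡ 1 (mod 16896), hence d = 8179.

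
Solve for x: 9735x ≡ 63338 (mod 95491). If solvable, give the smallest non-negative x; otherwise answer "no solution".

First find gcd(9735, 95491):
95491 = 9*9735 + 7876
9735 = 1*7876 + 1859
7876 = 4*1859 + 440
1859 = 4*440 + 99
440 = 4*99 + 44
99 = 2*44 + 11
44 = 4*11 + 0
gcd = 11 and 11 | 63338, so solutions exist. Divide through by 11: 885x ≡ 5758 (mod 8681).
Now find 885⁻¹ mod 8681:
8681 = 9·885 + 716
885 = 1·716 + 169
716 = 4·169 + 40
169 = 4·40 + 9
40 = 4·9 + 4
9 = 2·4 + 1
4 = 4·1 + 0
Back-substitute:
1 = 9 − 2·4
1 = −2·40 + 9·9
1 = 9·169 − 38·40
1 = −38·716 + 161·169
1 = 161·885 − 199·716
1 = −199·8681 + 1952·885
So 885⁻¹ ≡ 1952 (mod 8681).
Then x ≡ 1952·5758 ≡ 6402 (mod 8681); the smallest non-negative solution is x = 6402.

6402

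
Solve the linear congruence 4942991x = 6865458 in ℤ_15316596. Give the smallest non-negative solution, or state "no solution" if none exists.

First find gcd(4942991, 15316596):
15316596 = 3·4942991 + 487623
4942991 = 10·487623 + 66761
487623 = 7·66761 + 20296
66761 = 3·20296 + 5873
20296 = 3·5873 + 2677
5873 = 2·2677 + 519
2677 = 5·519 + 82
519 = 6·82 + 27
82 = 3·27 + 1
27 = 27·1 + 0
gcd = 1, so a unique solution mod 15316596 exists.
Back-substitute for the Bézout coefficients:
1 = 82 − 3·27
1 = −3·519 + 19·82
1 = 19·2677 − 98·519
1 = −98·5873 + 215·2677
1 = 215·20296 − 743·5873
1 = −743·66761 + 2444·20296
1 = 2444·487623 − 17851·66761
1 = −17851·4942991 + 180954·487623
1 = 180954·15316596 − 560713·4942991
So 4942991·(-560713) ≡ 1 (mod 15316596), giving 4942991⁻¹ ≡ 14755883.
x ≡ 4942991⁻¹·6865458 ≡ 14755883·6865458 ≡ 14470914 (mod 15316596).

14470914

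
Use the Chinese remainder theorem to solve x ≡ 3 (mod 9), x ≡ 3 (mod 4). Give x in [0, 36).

3

Write x = 3 + 9·k. Then 9·k ≡ 3 − 3 ≡ 0 (mod 4).
Need 9⁻¹ mod 4. Extended Euclid on (4, 1):
4 = 4×1 + 0
9⁻¹ ≡ 1 (mod 4), so k ≡ 1·0 ≡ 0 (mod 4).
x = 3 + 9·0 = 3.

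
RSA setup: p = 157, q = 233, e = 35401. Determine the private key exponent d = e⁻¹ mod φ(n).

2425

φ(n) = (p−1)(q−1) = 156·232 = 36192.
Need d with 35401·d ≡ 1 (mod 36192). Apply the extended Euclidean algorithm:
36192 = 1*35401 + 791
35401 = 44*791 + 597
791 = 1*597 + 194
597 = 3*194 + 15
194 = 12*15 + 14
15 = 1*14 + 1
14 = 14*1 + 0
Back-substitute:
1 = 15 − 14
1 = −194 + 13·15
1 = 13·597 − 40·194
1 = −40·791 + 53·597
1 = 53·35401 − 2372·791
1 = −2372·36192 + 2425·35401
So 35401·2425 ≡ 1 (mod 36192), hence d = 2425.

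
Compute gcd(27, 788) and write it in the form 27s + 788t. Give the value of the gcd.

1

Euclidean algorithm:
788 = 29*27 + 5
27 = 5*5 + 2
5 = 2*2 + 1
2 = 2*1 + 0
gcd(27, 788) = 1.
Back-substituting:
1 = 5 − 2·2
1 = −2·27 + 11·5
1 = 11·788 − 321·27
So 1 = (11)·788 + (-321)·27.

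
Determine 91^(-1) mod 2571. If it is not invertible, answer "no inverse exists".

Run Euclid on (2571, 91):
2571 = 28*91 + 23
91 = 3*23 + 22
23 = 1*22 + 1
22 = 22*1 + 0
gcd = 1, so the inverse exists. Back-substitute:
1 = 23 − 22
1 = −91 + 4·23
1 = 4·2571 − 113·91
Thus 91·(-113) ≡ 1 (mod 2571); reducing, -113 mod 2571 = 2458.

2458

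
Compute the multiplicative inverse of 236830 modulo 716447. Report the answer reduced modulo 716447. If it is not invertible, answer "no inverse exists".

Apply the Euclidean algorithm to 716447 and 236830:
716447 = 3×236830 + 5957
236830 = 39×5957 + 4507
5957 = 1×4507 + 1450
4507 = 3×1450 + 157
1450 = 9×157 + 37
157 = 4×37 + 9
37 = 4×9 + 1
9 = 9×1 + 0
The gcd is 1. Working backward:
1 = 37 − 4·9
1 = −4·157 + 17·37
1 = 17·1450 − 157·157
1 = −157·4507 + 488·1450
1 = 488·5957 − 645·4507
1 = −645·236830 + 25643·5957
1 = 25643·716447 − 77574·236830
Hence 236830⁻¹ ≡ -77574 ≡ 638873 (mod 716447).

638873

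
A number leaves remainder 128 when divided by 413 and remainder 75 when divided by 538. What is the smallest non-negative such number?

Write x = 128 + 413·k. Then 413·k ≡ 75 − 128 ≡ 485 (mod 538).
Need 413⁻¹ mod 538. Extended Euclid on (538, 413):
538 = 1*413 + 125
413 = 3*125 + 38
125 = 3*38 + 11
38 = 3*11 + 5
11 = 2*5 + 1
5 = 5*1 + 0
Back-substitute:
1 = 11 − 2·5
1 = −2·38 + 7·11
1 = 7·125 − 23·38
1 = −23·413 + 76·125
1 = 76·538 − 99·413
413⁻¹ ≡ 439 (mod 538), so k ≡ 439·485 ≡ 405 (mod 538).
x = 128 + 413·405 = 167393.

167393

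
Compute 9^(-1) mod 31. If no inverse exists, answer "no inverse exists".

7

Apply the Euclidean algorithm to 31 and 9:
31 = 3×9 + 4
9 = 2×4 + 1
4 = 4×1 + 0
The gcd is 1. Working backward:
1 = 9 − 2·4
1 = −2·31 + 7·9
So 9·7 ≡ 1 (mod 31).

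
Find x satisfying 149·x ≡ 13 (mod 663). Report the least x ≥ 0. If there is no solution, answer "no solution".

494

First find gcd(149, 663):
663 = 4·149 + 67
149 = 2·67 + 15
67 = 4·15 + 7
15 = 2·7 + 1
7 = 7·1 + 0
gcd = 1, so a unique solution mod 663 exists.
Back-substitute for the Bézout coefficients:
1 = 15 − 2·7
1 = −2·67 + 9·15
1 = 9·149 − 20·67
1 = −20·663 + 89·149
So 149·(89) ≡ 1 (mod 663), giving 149⁻¹ ≡ 89.
x ≡ 149⁻¹·13 ≡ 89·13 ≡ 494 (mod 663).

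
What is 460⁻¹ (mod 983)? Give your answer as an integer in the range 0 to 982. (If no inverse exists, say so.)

Run Euclid on (983, 460):
983 = 2*460 + 63
460 = 7*63 + 19
63 = 3*19 + 6
19 = 3*6 + 1
6 = 6*1 + 0
Since gcd(460, 983) = 1, back-substitute to write 1 as a combination:
1 = 19 − 3·6
1 = −3·63 + 10·19
1 = 10·460 − 73·63
1 = −73·983 + 156·460
So 460·156 ≡ 1 (mod 983).

156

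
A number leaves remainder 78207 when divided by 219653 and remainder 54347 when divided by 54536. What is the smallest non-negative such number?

9252741179

Write x = 78207 + 219653·k. Then 219653·k ≡ 54347 − 78207 ≡ 30676 (mod 54536).
Need 219653⁻¹ mod 54536. Extended Euclid on (54536, 1509):
54536 = 36*1509 + 212
1509 = 7*212 + 25
212 = 8*25 + 12
25 = 2*12 + 1
12 = 12*1 + 0
Back-substitute:
1 = 25 − 2·12
1 = −2·212 + 17·25
1 = 17·1509 − 121·212
1 = −121·54536 + 4373·1509
219653⁻¹ ≡ 4373 (mod 54536), so k ≡ 4373·30676 ≡ 42124 (mod 54536).
x = 78207 + 219653·42124 = 9252741179.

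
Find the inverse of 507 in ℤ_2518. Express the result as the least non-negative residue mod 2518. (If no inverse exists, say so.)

889

Run Euclid on (2518, 507):
2518 = 4×507 + 490
507 = 1×490 + 17
490 = 28×17 + 14
17 = 1×14 + 3
14 = 4×3 + 2
3 = 1×2 + 1
2 = 2×1 + 0
Since gcd(507, 2518) = 1, back-substitute to write 1 as a combination:
1 = 3 − 2
1 = −14 + 5·3
1 = 5·17 − 6·14
1 = −6·490 + 173·17
1 = 173·507 − 179·490
1 = −179·2518 + 889·507
So 507·889 ≡ 1 (mod 2518).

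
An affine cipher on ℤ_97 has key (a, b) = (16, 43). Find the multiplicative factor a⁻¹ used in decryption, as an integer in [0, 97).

91

gcd(97, 16) by repeated division:
97 = 6×16 + 1
16 = 16×1 + 0
The gcd is 1. Working backward:
1 = 97 − 6·16
So 16·(-6) ≡ 1 (mod 97), and -6 ≡ 91 (mod 97).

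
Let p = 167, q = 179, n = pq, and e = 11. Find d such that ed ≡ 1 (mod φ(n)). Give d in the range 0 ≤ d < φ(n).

φ(n) = (p−1)(q−1) = 166·178 = 29548.
Need d with 11·d ≡ 1 (mod 29548). Apply the extended Euclidean algorithm:
29548 = 2686×11 + 2
11 = 5×2 + 1
2 = 2×1 + 0
Back-substitute:
1 = 11 − 5·2
1 = −5·29548 + 13431·11
So 11·13431 ≡ 1 (mod 29548), hence d = 13431.

13431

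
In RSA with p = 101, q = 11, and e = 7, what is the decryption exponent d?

143

φ(n) = (p−1)(q−1) = 100·10 = 1000.
Need d with 7·d ≡ 1 (mod 1000). Apply the extended Euclidean algorithm:
1000 = 142·7 + 6
7 = 1·6 + 1
6 = 6·1 + 0
Back-substitute:
1 = 7 − 6
1 = −1000 + 143·7
So 7·143 ≡ 1 (mod 1000), hence d = 143.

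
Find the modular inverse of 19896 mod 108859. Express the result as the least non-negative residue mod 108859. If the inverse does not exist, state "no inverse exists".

60169

gcd(108859, 19896) by repeated division:
108859 = 5·19896 + 9379
19896 = 2·9379 + 1138
9379 = 8·1138 + 275
1138 = 4·275 + 38
275 = 7·38 + 9
38 = 4·9 + 2
9 = 4·2 + 1
2 = 2·1 + 0
The gcd is 1. Working backward:
1 = 9 − 4·2
1 = −4·38 + 17·9
1 = 17·275 − 123·38
1 = −123·1138 + 509·275
1 = 509·9379 − 4195·1138
1 = −4195·19896 + 8899·9379
1 = 8899·108859 − 48690·19896
Hence 19896⁻¹ ≡ -48690 ≡ 60169 (mod 108859).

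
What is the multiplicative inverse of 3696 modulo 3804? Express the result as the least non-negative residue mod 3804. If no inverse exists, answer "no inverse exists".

Compute gcd(3696, 3804):
3804 = 1×3696 + 108
3696 = 34×108 + 24
108 = 4×24 + 12
24 = 2×12 + 0
gcd(3696, 3804) = 12 ≠ 1, so 3696 has no multiplicative inverse modulo 3804.

no inverse exists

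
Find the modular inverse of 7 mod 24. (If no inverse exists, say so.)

Run Euclid on (24, 7):
24 = 3×7 + 3
7 = 2×3 + 1
3 = 3×1 + 0
Since gcd(7, 24) = 1, back-substitute to write 1 as a combination:
1 = 7 − 2·3
1 = −2·24 + 7·7
So 7·7 ≡ 1 (mod 24).

7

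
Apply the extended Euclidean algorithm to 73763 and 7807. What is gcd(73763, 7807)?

Euclidean algorithm:
73763 = 9*7807 + 3500
7807 = 2*3500 + 807
3500 = 4*807 + 272
807 = 2*272 + 263
272 = 1*263 + 9
263 = 29*9 + 2
9 = 4*2 + 1
2 = 2*1 + 0
gcd(73763, 7807) = 1.
Express as a combination:
1 = 9 − 4·2
1 = −4·263 + 117·9
1 = 117·272 − 121·263
1 = −121·807 + 359·272
1 = 359·3500 − 1557·807
1 = −1557·7807 + 3473·3500
1 = 3473·73763 − 32814·7807
So 1 = (3473)·73763 + (-32814)·7807.

1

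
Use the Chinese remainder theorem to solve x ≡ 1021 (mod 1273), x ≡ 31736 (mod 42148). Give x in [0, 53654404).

Write x = 1021 + 1273·k. Then 1273·k ≡ 31736 − 1021 ≡ 30715 (mod 42148).
Need 1273⁻¹ mod 42148. Extended Euclid on (42148, 1273):
42148 = 33×1273 + 139
1273 = 9×139 + 22
139 = 6×22 + 7
22 = 3×7 + 1
7 = 7×1 + 0
Back-substitute:
1 = 22 − 3·7
1 = −3·139 + 19·22
1 = 19·1273 − 174·139
1 = −174·42148 + 5761·1273
1273⁻¹ ≡ 5761 (mod 42148), so k ≡ 5761·30715 ≡ 11811 (mod 42148).
x = 1021 + 1273·11811 = 15036424.

15036424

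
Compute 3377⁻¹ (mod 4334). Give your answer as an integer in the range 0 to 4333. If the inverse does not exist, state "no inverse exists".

no inverse exists

Euclidean algorithm on 4334, 3377:
4334 = 1×3377 + 957
3377 = 3×957 + 506
957 = 1×506 + 451
506 = 1×451 + 55
451 = 8×55 + 11
55 = 5×11 + 0
gcd(3377, 4334) = 11 ≠ 1, so 3377 has no multiplicative inverse modulo 4334.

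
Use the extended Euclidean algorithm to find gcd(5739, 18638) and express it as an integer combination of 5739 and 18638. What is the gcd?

Repeated division:
18638 = 3×5739 + 1421
5739 = 4×1421 + 55
1421 = 25×55 + 46
55 = 1×46 + 9
46 = 5×9 + 1
9 = 9×1 + 0
gcd(5739, 18638) = 1.
Express as a combination:
1 = 46 − 5·9
1 = −5·55 + 6·46
1 = 6·1421 − 155·55
1 = −155·5739 + 626·1421
1 = 626·18638 − 2033·5739
So 1 = (626)·18638 + (-2033)·5739.

1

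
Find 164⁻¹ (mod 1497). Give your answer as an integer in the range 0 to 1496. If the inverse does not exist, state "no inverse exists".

356

Run Euclid on (1497, 164):
1497 = 9*164 + 21
164 = 7*21 + 17
21 = 1*17 + 4
17 = 4*4 + 1
4 = 4*1 + 0
The gcd is 1. Working backward:
1 = 17 − 4·4
1 = −4·21 + 5·17
1 = 5·164 − 39·21
1 = −39·1497 + 356·164
So 164·356 ≡ 1 (mod 1497).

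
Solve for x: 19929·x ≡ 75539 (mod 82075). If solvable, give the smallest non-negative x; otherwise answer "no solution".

gcd(19929, 82075):
82075 = 4*19929 + 2359
19929 = 8*2359 + 1057
2359 = 2*1057 + 245
1057 = 4*245 + 77
245 = 3*77 + 14
77 = 5*14 + 7
14 = 2*7 + 0
gcd = 7, but 7 ∤ 75539, so the congruence has no solution.

no solution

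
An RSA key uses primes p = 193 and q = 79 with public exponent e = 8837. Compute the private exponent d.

φ(n) = (p−1)(q−1) = 192·78 = 14976.
Need d with 8837·d ≡ 1 (mod 14976). Apply the extended Euclidean algorithm:
14976 = 1·8837 + 6139
8837 = 1·6139 + 2698
6139 = 2·2698 + 743
2698 = 3·743 + 469
743 = 1·469 + 274
469 = 1·274 + 195
274 = 1·195 + 79
195 = 2·79 + 37
79 = 2·37 + 5
37 = 7·5 + 2
5 = 2·2 + 1
2 = 2·1 + 0
Back-substitute:
1 = 5 − 2·2
1 = −2·37 + 15·5
1 = 15·79 − 32·37
1 = −32·195 + 79·79
1 = 79·274 − 111·195
1 = −111·469 + 190·274
1 = 190·743 − 301·469
1 = −301·2698 + 1093·743
1 = 1093·6139 − 2487·2698
1 = −2487·8837 + 3580·6139
1 = 3580·14976 − 6067·8837
So 8837·(-6067) ≡ 1 (mod 14976), hence d ≡ -6067 ≡ 8909 (mod 14976).

8909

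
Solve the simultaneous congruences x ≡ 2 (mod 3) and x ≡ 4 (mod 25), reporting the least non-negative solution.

Write x = 2 + 3·k. Then 3·k ≡ 4 − 2 ≡ 2 (mod 25).
Need 3⁻¹ mod 25. Extended Euclid on (25, 3):
25 = 8×3 + 1
3 = 3×1 + 0
Back-substitute:
1 = 25 − 8·3
3⁻¹ ≡ 17 (mod 25), so k ≡ 17·2 ≡ 9 (mod 25).
x = 2 + 3·9 = 29.

29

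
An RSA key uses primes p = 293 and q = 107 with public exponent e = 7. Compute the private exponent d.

17687

φ(n) = (p−1)(q−1) = 292·106 = 30952.
Need d with 7·d ≡ 1 (mod 30952). Apply the extended Euclidean algorithm:
30952 = 4421*7 + 5
7 = 1*5 + 2
5 = 2*2 + 1
2 = 2*1 + 0
Back-substitute:
1 = 5 − 2·2
1 = −2·7 + 3·5
1 = 3·30952 − 13265·7
So 7·(-13265) ≡ 1 (mod 30952), hence d ≡ -13265 ≡ 17687 (mod 30952).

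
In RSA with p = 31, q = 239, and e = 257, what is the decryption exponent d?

4973

φ(n) = (p−1)(q−1) = 30·238 = 7140.
Need d with 257·d ≡ 1 (mod 7140). Apply the extended Euclidean algorithm:
7140 = 27×257 + 201
257 = 1×201 + 56
201 = 3×56 + 33
56 = 1×33 + 23
33 = 1×23 + 10
23 = 2×10 + 3
10 = 3×3 + 1
3 = 3×1 + 0
Back-substitute:
1 = 10 − 3·3
1 = −3·23 + 7·10
1 = 7·33 − 10·23
1 = −10·56 + 17·33
1 = 17·201 − 61·56
1 = −61·257 + 78·201
1 = 78·7140 − 2167·257
So 257·(-2167) ≡ 1 (mod 7140), hence d ≡ -2167 ≡ 4973 (mod 7140).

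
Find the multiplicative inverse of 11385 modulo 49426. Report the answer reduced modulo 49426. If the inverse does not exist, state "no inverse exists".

11587

Run Euclid on (49426, 11385):
49426 = 4*11385 + 3886
11385 = 2*3886 + 3613
3886 = 1*3613 + 273
3613 = 13*273 + 64
273 = 4*64 + 17
64 = 3*17 + 13
17 = 1*13 + 4
13 = 3*4 + 1
4 = 4*1 + 0
Since gcd(11385, 49426) = 1, back-substitute to write 1 as a combination:
1 = 13 − 3·4
1 = −3·17 + 4·13
1 = 4·64 − 15·17
1 = −15·273 + 64·64
1 = 64·3613 − 847·273
1 = −847·3886 + 911·3613
1 = 911·11385 − 2669·3886
1 = −2669·49426 + 11587·11385
So 11385·11587 ≡ 1 (mod 49426).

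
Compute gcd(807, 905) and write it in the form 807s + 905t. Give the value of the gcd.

1

Repeated division:
905 = 1·807 + 98
807 = 8·98 + 23
98 = 4·23 + 6
23 = 3·6 + 5
6 = 1·5 + 1
5 = 5·1 + 0
gcd(807, 905) = 1.
Express as a combination:
1 = 6 − 5
1 = −23 + 4·6
1 = 4·98 − 17·23
1 = −17·807 + 140·98
1 = 140·905 − 157·807
So 1 = (140)·905 + (-157)·807.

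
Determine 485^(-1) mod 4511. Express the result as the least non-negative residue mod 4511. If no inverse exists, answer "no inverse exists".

2688

Extended Euclidean algorithm:
4511 = 9×485 + 146
485 = 3×146 + 47
146 = 3×47 + 5
47 = 9×5 + 2
5 = 2×2 + 1
2 = 2×1 + 0
Since gcd(485, 4511) = 1, back-substitute to write 1 as a combination:
1 = 5 − 2·2
1 = −2·47 + 19·5
1 = 19·146 − 59·47
1 = −59·485 + 196·146
1 = 196·4511 − 1823·485
So 485·(-1823) ≡ 1 (mod 4511), and -1823 ≡ 2688 (mod 4511).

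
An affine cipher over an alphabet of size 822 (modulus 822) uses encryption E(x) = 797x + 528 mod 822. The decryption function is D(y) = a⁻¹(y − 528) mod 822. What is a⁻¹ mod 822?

263

Apply the Euclidean algorithm to 822 and 797:
822 = 1×797 + 25
797 = 31×25 + 22
25 = 1×22 + 3
22 = 7×3 + 1
3 = 3×1 + 0
Since gcd(797, 822) = 1, back-substitute to write 1 as a combination:
1 = 22 − 7·3
1 = −7·25 + 8·22
1 = 8·797 − 255·25
1 = −255·822 + 263·797
So 797·263 ≡ 1 (mod 822).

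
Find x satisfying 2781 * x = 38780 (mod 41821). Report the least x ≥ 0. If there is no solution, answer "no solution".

First find gcd(2781, 41821):
41821 = 15*2781 + 106
2781 = 26*106 + 25
106 = 4*25 + 6
25 = 4*6 + 1
6 = 6*1 + 0
gcd = 1, so a unique solution mod 41821 exists.
Back-substitute for the Bézout coefficients:
1 = 25 − 4·6
1 = −4·106 + 17·25
1 = 17·2781 − 446·106
1 = −446·41821 + 6707·2781
So 2781·(6707) ≡ 1 (mod 41821), giving 2781⁻¹ ≡ 6707.
x ≡ 2781⁻¹·38780 ≡ 6707·38780 ≡ 12661 (mod 41821).

12661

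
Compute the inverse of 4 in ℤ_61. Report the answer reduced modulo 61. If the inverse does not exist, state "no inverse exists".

Apply the Euclidean algorithm to 61 and 4:
61 = 15×4 + 1
4 = 4×1 + 0
The gcd is 1. Working backward:
1 = 61 − 15·4
Hence 4⁻¹ ≡ -15 ≡ 46 (mod 61).

46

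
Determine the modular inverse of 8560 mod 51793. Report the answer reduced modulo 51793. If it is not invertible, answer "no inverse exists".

Apply the Euclidean algorithm to 51793 and 8560:
51793 = 6*8560 + 433
8560 = 19*433 + 333
433 = 1*333 + 100
333 = 3*100 + 33
100 = 3*33 + 1
33 = 33*1 + 0
The gcd is 1. Working backward:
1 = 100 − 3·33
1 = −3·333 + 10·100
1 = 10·433 − 13·333
1 = −13·8560 + 257·433
1 = 257·51793 − 1555·8560
Thus 8560·(-1555) ≡ 1 (mod 51793); reducing, -1555 mod 51793 = 50238.

50238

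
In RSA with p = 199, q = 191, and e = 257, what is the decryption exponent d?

17273

φ(n) = (p−1)(q−1) = 198·190 = 37620.
Need d with 257·d ≡ 1 (mod 37620). Apply the extended Euclidean algorithm:
37620 = 146*257 + 98
257 = 2*98 + 61
98 = 1*61 + 37
61 = 1*37 + 24
37 = 1*24 + 13
24 = 1*13 + 11
13 = 1*11 + 2
11 = 5*2 + 1
2 = 2*1 + 0
Back-substitute:
1 = 11 − 5·2
1 = −5·13 + 6·11
1 = 6·24 − 11·13
1 = −11·37 + 17·24
1 = 17·61 − 28·37
1 = −28·98 + 45·61
1 = 45·257 − 118·98
1 = −118·37620 + 17273·257
So 257·17273 ≡ 1 (mod 37620), hence d = 17273.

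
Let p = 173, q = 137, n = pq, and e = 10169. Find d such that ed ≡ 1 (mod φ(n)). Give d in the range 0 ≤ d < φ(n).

φ(n) = (p−1)(q−1) = 172·136 = 23392.
Need d with 10169·d ≡ 1 (mod 23392). Apply the extended Euclidean algorithm:
23392 = 2*10169 + 3054
10169 = 3*3054 + 1007
3054 = 3*1007 + 33
1007 = 30*33 + 17
33 = 1*17 + 16
17 = 1*16 + 1
16 = 16*1 + 0
Back-substitute:
1 = 17 − 16
1 = −33 + 2·17
1 = 2·1007 − 61·33
1 = −61·3054 + 185·1007
1 = 185·10169 − 616·3054
1 = −616·23392 + 1417·10169
So 10169·1417 ≡ 1 (mod 23392), hence d = 1417.

1417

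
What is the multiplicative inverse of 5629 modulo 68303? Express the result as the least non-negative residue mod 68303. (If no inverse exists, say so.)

Apply the Euclidean algorithm to 68303 and 5629:
68303 = 12·5629 + 755
5629 = 7·755 + 344
755 = 2·344 + 67
344 = 5·67 + 9
67 = 7·9 + 4
9 = 2·4 + 1
4 = 4·1 + 0
gcd = 1, so the inverse exists. Back-substitute:
1 = 9 − 2·4
1 = −2·67 + 15·9
1 = 15·344 − 77·67
1 = −77·755 + 169·344
1 = 169·5629 − 1260·755
1 = −1260·68303 + 15289·5629
So 5629·15289 ≡ 1 (mod 68303).

15289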